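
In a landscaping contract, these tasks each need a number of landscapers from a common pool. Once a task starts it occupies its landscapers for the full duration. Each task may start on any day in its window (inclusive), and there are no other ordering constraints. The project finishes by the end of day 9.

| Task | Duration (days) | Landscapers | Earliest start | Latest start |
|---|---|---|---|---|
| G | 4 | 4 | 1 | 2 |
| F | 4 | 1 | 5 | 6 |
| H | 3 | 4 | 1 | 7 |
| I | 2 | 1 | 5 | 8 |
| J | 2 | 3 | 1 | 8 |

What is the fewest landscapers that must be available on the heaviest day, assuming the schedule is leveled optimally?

5

Early-start (G@1, F@5, H@1, I@5, J@1) gives peak 11: d1:11  d2:11  d3:8  d4:4  d5:2  d6:2  d7:1  d8:1  d9:0.
Shift H→5, I→8, J→8.
Schedule G@1, F@5, H@5, I@8, J@8: d1:4  d2:4  d3:4  d4:4  d5:5  d6:5  d7:5  d8:5  d9:4 — peak 5.
Total landscaper-days = 40 over 9 days ⇒ peak ≥ ⌈40/9⌉ = 5, so 5 is optimal.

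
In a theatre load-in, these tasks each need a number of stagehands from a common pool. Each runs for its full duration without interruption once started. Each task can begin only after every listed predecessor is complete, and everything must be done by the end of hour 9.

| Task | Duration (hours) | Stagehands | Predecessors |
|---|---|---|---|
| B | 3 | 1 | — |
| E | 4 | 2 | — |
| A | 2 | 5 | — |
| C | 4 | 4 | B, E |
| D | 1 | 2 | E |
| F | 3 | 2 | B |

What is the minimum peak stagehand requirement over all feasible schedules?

7

Early-start (B@1, E@1, A@1, C@5, D@5, F@4) gives peak 8: h1:8  h2:8  h3:3  h4:4  h5:8  h6:6  h7:4  h8:4  h9:0.
Shift A→4, C→6, F→6.
Schedule B@1, E@1, A@4, C@6, D@5, F@6: h1:3  h2:3  h3:3  h4:7  h5:7  h6:6  h7:6  h8:6  h9:4 — peak 7.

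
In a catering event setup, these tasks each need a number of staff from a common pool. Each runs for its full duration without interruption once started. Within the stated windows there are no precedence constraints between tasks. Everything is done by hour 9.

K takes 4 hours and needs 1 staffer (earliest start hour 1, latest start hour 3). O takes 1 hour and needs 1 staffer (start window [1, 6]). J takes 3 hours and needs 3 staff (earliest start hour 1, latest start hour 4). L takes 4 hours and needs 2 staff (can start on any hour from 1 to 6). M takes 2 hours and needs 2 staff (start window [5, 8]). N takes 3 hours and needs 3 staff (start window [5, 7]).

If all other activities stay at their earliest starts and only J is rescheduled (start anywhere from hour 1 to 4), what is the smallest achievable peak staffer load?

6

J@1: h1:7  h2:6  h3:6  h4:3  h5:5  h6:5  h7:3  h8:0  h9:0 → peak 7
J@2: h1:4  h2:6  h3:6  h4:6  h5:5  h6:5  h7:3  h8:0  h9:0 → peak 6
J@3: h1:4  h2:3  h3:6  h4:6  h5:8  h6:5  h7:3  h8:0  h9:0 → peak 8
J@4: h1:4  h2:3  h3:3  h4:6  h5:8  h6:8  h7:3  h8:0  h9:0 → peak 8
Best is J@2, peak 6.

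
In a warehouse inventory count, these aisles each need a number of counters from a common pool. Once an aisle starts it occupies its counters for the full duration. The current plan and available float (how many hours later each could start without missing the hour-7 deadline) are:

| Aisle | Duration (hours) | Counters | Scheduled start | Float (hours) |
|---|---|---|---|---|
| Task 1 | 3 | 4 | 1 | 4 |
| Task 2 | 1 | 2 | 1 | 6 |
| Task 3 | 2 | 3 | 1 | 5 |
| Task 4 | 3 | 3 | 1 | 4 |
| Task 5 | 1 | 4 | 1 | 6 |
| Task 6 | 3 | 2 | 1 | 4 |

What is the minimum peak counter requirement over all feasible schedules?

Early-start (Task 1@1, Task 2@1, Task 3@1, Task 4@1, Task 5@1, Task 6@1) gives peak 18: h1:18  h2:12  h3:9  h4:0  h5:0  h6:0  h7:0.
Shift Task 3→5, Task 4→4, Task 5→7, Task 6→2.
Schedule Task 1@1, Task 2@1, Task 3@5, Task 4@4, Task 5@7, Task 6@2: h1:6  h2:6  h3:6  h4:5  h5:6  h6:6  h7:4 — peak 6.
Total counter-hours = 39 over 7 hours ⇒ peak ≥ ⌈39/7⌉ = 6, so 6 is optimal.

6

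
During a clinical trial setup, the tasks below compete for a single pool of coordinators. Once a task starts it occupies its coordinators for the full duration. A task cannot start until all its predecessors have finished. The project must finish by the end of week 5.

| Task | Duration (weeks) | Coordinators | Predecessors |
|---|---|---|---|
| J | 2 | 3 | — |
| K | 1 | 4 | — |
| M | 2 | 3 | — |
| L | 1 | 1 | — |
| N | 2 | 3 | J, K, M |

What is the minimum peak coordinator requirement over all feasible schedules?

6

Early-start (J@1, K@1, M@1, L@1, N@3) gives peak 11: w1:11  w2:6  w3:3  w4:3  w5:0.
Shift K→3, L→3, N→4.
Schedule J@1, K@3, M@1, L@3, N@4: w1:6  w2:6  w3:5  w4:3  w5:3 — peak 6.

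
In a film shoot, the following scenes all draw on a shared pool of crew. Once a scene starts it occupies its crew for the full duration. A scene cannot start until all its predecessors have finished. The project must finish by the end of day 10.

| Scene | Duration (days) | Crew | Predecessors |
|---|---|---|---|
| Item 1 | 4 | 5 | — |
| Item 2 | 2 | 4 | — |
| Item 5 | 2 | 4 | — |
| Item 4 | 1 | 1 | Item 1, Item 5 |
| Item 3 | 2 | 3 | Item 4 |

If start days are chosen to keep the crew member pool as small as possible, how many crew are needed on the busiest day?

5

Early-start (Item 1@1, Item 2@1, Item 5@1, Item 4@5, Item 3@6) gives peak 13: d1:13  d2:13  d3:5  d4:5  d5:1  d6:3  d7:3  d8:0  d9:0  d10:0.
Shift Item 2→7, Item 5→5, Item 4→7, Item 3→9.
Schedule Item 1@1, Item 2@7, Item 5@5, Item 4@7, Item 3@9: d1:5  d2:5  d3:5  d4:5  d5:4  d6:4  d7:5  d8:4  d9:3  d10:3 — peak 5.
Total crew member-days = 43 over 10 days ⇒ peak ≥ ⌈43/10⌉ = 5, so 5 is optimal.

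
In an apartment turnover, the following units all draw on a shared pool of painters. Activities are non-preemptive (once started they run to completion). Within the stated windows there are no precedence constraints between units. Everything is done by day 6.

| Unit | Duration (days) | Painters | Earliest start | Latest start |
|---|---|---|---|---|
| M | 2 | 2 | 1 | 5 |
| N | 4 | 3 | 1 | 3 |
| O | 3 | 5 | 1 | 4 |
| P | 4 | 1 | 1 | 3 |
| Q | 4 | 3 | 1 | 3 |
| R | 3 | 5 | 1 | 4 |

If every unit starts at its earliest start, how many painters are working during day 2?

19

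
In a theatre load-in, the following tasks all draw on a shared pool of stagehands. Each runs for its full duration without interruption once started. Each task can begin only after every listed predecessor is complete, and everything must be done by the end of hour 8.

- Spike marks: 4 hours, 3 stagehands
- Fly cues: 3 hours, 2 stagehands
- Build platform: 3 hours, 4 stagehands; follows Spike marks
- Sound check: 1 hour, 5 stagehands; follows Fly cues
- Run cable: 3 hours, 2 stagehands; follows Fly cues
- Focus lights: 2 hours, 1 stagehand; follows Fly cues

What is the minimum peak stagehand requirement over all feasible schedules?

Early-start (Spike marks@1, Fly cues@1, Build platform@5, Sound check@4, Run cable@4, Focus lights@4) gives peak 11: h1:5  h2:5  h3:5  h4:11  h5:7  h6:6  h7:4  h8:0.
Shift Sound check→8, Focus lights→7.
Schedule Spike marks@1, Fly cues@1, Build platform@5, Sound check@8, Run cable@4, Focus lights@7: h1:5  h2:5  h3:5  h4:5  h5:6  h6:6  h7:5  h8:6 — peak 6.
Total stagehand-hours = 43 over 8 hours ⇒ peak ≥ ⌈43/8⌉ = 6, so 6 is optimal.

6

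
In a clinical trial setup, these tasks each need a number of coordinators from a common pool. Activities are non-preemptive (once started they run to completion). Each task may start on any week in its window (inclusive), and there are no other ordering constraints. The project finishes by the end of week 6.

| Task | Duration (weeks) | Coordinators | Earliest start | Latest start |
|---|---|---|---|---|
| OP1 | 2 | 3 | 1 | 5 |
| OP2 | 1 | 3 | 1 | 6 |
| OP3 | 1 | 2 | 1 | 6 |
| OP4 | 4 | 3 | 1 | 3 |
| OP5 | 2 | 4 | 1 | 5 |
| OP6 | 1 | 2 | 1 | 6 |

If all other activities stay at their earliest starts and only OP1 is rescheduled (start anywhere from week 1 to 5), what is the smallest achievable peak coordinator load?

14

OP1@1: w1:17  w2:10  w3:3  w4:3  w5:0  w6:0 → peak 17
OP1@2: w1:14  w2:10  w3:6  w4:3  w5:0  w6:0 → peak 14
OP1@3: w1:14  w2:7  w3:6  w4:6  w5:0  w6:0 → peak 14
OP1@4: w1:14  w2:7  w3:3  w4:6  w5:3  w6:0 → peak 14
OP1@5: w1:14  w2:7  w3:3  w4:3  w5:3  w6:3 → peak 14
Best is OP1@2, peak 14.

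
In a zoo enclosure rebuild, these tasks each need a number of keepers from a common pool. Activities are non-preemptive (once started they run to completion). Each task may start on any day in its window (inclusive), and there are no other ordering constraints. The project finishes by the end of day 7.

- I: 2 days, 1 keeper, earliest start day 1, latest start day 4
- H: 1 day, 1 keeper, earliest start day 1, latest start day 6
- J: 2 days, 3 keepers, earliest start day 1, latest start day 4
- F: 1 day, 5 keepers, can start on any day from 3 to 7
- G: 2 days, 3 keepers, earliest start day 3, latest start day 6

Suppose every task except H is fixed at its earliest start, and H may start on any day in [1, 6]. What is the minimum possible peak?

H@1: d1:5  d2:4  d3:8  d4:3  d5:0  d6:0  d7:0 → peak 8
H@2: d1:4  d2:5  d3:8  d4:3  d5:0  d6:0  d7:0 → peak 8
H@3: d1:4  d2:4  d3:9  d4:3  d5:0  d6:0  d7:0 → peak 9
H@4: d1:4  d2:4  d3:8  d4:4  d5:0  d6:0  d7:0 → peak 8
H@5: d1:4  d2:4  d3:8  d4:3  d5:1  d6:0  d7:0 → peak 8
H@6: d1:4  d2:4  d3:8  d4:3  d5:0  d6:1  d7:0 → peak 8
Best is H@1, peak 8.

8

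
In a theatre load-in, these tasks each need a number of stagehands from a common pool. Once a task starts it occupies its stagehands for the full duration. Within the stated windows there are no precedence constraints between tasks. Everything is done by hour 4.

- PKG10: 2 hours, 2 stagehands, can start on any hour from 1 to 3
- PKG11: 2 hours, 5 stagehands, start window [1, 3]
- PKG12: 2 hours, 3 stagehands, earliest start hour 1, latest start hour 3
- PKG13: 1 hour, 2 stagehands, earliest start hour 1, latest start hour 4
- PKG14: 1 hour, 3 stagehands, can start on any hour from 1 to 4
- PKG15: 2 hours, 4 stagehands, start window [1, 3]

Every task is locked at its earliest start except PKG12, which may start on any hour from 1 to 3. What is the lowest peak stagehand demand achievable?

PKG12@1: h1:19  h2:14  h3:0  h4:0 → peak 19
PKG12@2: h1:16  h2:14  h3:3  h4:0 → peak 16
PKG12@3: h1:16  h2:11  h3:3  h4:3 → peak 16
Best is PKG12@2, peak 16.

16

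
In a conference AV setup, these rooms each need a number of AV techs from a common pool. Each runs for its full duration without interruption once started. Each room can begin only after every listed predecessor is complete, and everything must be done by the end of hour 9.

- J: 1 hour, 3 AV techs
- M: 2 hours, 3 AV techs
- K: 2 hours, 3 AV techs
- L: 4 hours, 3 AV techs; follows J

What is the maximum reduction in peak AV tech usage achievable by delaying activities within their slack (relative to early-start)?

Early-start peak: h1:9  h2:9  h3:3  h4:3  h5:3  h6:0  h7:0  h8:0  h9:0 ⇒ 9.
Leveled (J@1, M@2, K@4, L@6): h1:3  h2:3  h3:3  h4:3  h5:3  h6:3  h7:3  h8:3  h9:3 ⇒ 3.
Reduction 9 − 3 = 6.

6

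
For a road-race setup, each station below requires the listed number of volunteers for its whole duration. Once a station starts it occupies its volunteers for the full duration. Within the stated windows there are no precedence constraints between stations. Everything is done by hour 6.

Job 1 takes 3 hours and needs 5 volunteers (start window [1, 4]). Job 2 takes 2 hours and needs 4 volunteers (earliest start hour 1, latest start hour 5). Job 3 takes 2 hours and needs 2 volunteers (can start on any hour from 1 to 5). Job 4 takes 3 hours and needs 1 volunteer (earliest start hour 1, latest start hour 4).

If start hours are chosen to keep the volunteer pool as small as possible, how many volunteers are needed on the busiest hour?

6

Early-start (Job 1@1, Job 2@1, Job 3@1, Job 4@1) gives peak 12: h1:12  h2:12  h3:6  h4:0  h5:0  h6:0.
Shift Job 2→4, Job 3→4.
Schedule Job 1@1, Job 2@4, Job 3@4, Job 4@1: h1:6  h2:6  h3:6  h4:6  h5:6  h6:0 — peak 6.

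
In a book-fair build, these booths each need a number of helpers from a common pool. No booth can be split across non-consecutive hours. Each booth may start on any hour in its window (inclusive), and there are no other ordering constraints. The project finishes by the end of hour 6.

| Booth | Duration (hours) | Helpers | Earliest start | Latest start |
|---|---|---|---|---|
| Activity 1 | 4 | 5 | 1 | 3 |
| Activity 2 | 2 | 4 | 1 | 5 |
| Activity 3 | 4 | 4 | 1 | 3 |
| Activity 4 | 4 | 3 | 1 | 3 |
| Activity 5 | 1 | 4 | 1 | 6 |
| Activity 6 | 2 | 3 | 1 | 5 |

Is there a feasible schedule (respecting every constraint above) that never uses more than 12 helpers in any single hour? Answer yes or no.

yes

Schedule Activity 1@1, Activity 2@1, Activity 3@3, Activity 4@1, Activity 5@5, Activity 6@5: h1:12  h2:12  h3:12  h4:12  h5:11  h6:7 — peak 12 ≤ 12.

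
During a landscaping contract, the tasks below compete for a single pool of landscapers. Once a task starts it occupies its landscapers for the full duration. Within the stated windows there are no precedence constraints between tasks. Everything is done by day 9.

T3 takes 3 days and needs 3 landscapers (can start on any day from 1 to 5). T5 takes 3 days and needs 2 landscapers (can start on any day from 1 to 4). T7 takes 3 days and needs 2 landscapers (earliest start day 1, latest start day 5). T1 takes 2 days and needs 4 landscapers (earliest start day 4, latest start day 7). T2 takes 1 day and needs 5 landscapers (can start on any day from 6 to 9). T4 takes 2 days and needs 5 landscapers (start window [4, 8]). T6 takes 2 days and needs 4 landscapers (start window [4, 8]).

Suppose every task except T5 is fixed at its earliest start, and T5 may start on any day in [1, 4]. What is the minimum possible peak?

13

T5@1: d1:7  d2:7  d3:7  d4:13  d5:13  d6:5  d7:0  d8:0  d9:0 → peak 13
T5@2: d1:5  d2:7  d3:7  d4:15  d5:13  d6:5  d7:0  d8:0  d9:0 → peak 15
T5@3: d1:5  d2:5  d3:7  d4:15  d5:15  d6:5  d7:0  d8:0  d9:0 → peak 15
T5@4: d1:5  d2:5  d3:5  d4:15  d5:15  d6:7  d7:0  d8:0  d9:0 → peak 15
Best is T5@1, peak 13.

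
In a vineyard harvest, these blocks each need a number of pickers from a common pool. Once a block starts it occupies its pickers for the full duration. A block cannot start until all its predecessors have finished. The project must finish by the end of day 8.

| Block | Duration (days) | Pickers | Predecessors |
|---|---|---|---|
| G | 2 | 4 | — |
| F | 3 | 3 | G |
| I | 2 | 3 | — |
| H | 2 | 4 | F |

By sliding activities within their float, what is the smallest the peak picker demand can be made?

6

Early-start (G@1, F@3, I@1, H@6) gives peak 7: d1:7  d2:7  d3:3  d4:3  d5:3  d6:4  d7:4  d8:0.
Shift I→3.
Schedule G@1, F@3, I@3, H@6: d1:4  d2:4  d3:6  d4:6  d5:3  d6:4  d7:4  d8:0 — peak 6.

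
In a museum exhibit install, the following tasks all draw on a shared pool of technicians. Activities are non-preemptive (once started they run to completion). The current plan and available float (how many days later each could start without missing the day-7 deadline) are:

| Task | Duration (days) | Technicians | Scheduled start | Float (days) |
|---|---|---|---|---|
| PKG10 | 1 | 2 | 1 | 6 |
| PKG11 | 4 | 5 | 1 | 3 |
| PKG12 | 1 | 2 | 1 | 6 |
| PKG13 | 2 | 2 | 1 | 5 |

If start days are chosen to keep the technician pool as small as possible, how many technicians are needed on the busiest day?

Early-start (PKG10@1, PKG11@1, PKG12@1, PKG13@1) gives peak 11: d1:11  d2:7  d3:5  d4:5  d5:0  d6:0  d7:0.
Shift PKG11→2, PKG13→6.
Schedule PKG10@1, PKG11@2, PKG12@1, PKG13@6: d1:4  d2:5  d3:5  d4:5  d5:5  d6:2  d7:2 — peak 5.

5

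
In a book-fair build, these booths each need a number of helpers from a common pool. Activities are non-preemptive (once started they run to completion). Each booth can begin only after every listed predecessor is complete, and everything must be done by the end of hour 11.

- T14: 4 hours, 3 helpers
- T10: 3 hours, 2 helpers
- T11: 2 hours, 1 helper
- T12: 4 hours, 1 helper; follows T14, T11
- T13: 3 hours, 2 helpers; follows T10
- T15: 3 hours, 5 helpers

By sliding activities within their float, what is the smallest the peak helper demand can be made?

5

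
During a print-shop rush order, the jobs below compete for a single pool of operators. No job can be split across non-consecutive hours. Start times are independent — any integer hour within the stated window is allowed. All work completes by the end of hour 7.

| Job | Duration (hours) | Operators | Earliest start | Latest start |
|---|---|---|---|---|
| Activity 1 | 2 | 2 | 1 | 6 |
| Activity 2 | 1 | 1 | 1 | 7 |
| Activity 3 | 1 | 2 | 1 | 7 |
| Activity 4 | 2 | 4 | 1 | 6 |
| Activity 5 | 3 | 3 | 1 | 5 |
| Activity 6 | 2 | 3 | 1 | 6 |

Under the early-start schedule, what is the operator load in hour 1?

At early start, hour 1 has: Activity 1, Activity 2, Activity 3, Activity 4, Activity 5, Activity 6.
Demand: 2 + 1 + 2 + 4 + 3 + 3 = 15.

15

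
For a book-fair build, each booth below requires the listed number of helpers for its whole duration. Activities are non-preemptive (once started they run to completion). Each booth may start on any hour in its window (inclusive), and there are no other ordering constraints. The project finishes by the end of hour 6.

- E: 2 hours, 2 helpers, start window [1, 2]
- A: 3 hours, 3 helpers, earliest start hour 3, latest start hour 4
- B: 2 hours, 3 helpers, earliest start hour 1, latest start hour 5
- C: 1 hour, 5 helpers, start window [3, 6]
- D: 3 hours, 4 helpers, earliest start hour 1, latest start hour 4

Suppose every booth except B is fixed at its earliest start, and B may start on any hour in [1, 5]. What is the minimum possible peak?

12

B@1: h1:9  h2:9  h3:12  h4:3  h5:3  h6:0 → peak 12
B@2: h1:6  h2:9  h3:15  h4:3  h5:3  h6:0 → peak 15
B@3: h1:6  h2:6  h3:15  h4:6  h5:3  h6:0 → peak 15
B@4: h1:6  h2:6  h3:12  h4:6  h5:6  h6:0 → peak 12
B@5: h1:6  h2:6  h3:12  h4:3  h5:6  h6:3 → peak 12
Best is B@1, peak 12.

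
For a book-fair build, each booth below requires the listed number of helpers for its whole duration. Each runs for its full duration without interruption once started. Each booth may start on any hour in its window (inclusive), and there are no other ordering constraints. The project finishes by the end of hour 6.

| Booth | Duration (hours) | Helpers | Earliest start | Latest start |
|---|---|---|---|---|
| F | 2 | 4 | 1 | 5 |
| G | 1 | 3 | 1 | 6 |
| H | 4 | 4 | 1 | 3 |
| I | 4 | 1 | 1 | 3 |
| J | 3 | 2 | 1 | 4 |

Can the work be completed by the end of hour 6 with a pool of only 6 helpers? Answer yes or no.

Total helper-hours = 37; over 6 hours the average is 37/6 > 6, so some hour must exceed 6.

no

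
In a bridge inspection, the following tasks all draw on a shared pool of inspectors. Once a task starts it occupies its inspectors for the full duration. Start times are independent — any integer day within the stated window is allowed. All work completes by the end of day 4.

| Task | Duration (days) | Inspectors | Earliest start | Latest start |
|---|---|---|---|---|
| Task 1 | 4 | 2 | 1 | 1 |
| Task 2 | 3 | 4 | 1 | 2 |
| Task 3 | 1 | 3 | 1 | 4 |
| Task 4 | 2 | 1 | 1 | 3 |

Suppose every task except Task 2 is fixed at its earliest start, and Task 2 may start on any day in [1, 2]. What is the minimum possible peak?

7

Task 2@1: d1:10  d2:7  d3:6  d4:2 → peak 10
Task 2@2: d1:6  d2:7  d3:6  d4:6 → peak 7
Best is Task 2@2, peak 7.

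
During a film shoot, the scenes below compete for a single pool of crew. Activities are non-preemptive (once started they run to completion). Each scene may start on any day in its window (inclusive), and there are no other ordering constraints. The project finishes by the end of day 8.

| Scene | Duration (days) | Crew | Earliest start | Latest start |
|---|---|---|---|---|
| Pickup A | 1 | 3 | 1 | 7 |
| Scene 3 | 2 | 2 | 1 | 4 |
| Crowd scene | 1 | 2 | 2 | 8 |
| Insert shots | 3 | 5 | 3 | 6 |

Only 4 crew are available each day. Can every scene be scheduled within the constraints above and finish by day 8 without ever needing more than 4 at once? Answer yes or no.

no

The minimum achievable peak is 5; 4 < 5, so no feasible schedule stays within the cap.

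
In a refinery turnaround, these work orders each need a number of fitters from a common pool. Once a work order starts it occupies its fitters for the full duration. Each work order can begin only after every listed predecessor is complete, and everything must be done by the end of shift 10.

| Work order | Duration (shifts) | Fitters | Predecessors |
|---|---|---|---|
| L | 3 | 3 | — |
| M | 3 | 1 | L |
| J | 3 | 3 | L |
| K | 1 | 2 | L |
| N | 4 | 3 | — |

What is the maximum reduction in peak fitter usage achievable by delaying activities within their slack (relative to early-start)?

4

Early-start peak: s1:6  s2:6  s3:6  s4:9  s5:4  s6:4  s7:0  s8:0  s9:0  s10:0 ⇒ 9.
Leveled (L@1, M@4, J@4, K@7, N@7): s1:3  s2:3  s3:3  s4:4  s5:4  s6:4  s7:5  s8:3  s9:3  s10:3 ⇒ 5.
Reduction 9 − 5 = 4.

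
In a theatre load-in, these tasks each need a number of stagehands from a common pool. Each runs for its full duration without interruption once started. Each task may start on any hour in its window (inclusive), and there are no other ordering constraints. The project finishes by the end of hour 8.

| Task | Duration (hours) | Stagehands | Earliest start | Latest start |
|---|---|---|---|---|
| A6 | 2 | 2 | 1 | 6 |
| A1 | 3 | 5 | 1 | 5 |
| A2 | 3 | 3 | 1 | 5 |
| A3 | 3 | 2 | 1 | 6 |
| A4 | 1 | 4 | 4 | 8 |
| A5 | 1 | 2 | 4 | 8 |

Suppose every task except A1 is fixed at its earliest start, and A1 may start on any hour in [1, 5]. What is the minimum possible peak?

7

A1@1: h1:12  h2:12  h3:10  h4:6  h5:0  h6:0  h7:0  h8:0 → peak 12
A1@2: h1:7  h2:12  h3:10  h4:11  h5:0  h6:0  h7:0  h8:0 → peak 12
A1@3: h1:7  h2:7  h3:10  h4:11  h5:5  h6:0  h7:0  h8:0 → peak 11
A1@4: h1:7  h2:7  h3:5  h4:11  h5:5  h6:5  h7:0  h8:0 → peak 11
A1@5: h1:7  h2:7  h3:5  h4:6  h5:5  h6:5  h7:5  h8:0 → peak 7
Best is A1@5, peak 7.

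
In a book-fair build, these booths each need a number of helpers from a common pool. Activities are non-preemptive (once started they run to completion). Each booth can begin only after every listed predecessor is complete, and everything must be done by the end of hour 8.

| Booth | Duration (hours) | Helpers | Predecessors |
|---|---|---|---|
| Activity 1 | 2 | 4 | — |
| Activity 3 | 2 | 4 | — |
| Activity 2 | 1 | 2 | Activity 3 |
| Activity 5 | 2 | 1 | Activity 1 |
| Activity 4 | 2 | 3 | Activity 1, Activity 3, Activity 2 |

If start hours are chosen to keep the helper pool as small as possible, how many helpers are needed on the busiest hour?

Early-start (Activity 1@1, Activity 3@1, Activity 2@3, Activity 5@3, Activity 4@4) gives peak 8: h1:8  h2:8  h3:3  h4:4  h5:3  h6:0  h7:0  h8:0.
Shift Activity 3→3, Activity 2→5, Activity 5→5, Activity 4→6.
Schedule Activity 1@1, Activity 3@3, Activity 2@5, Activity 5@5, Activity 4@6: h1:4  h2:4  h3:4  h4:4  h5:3  h6:4  h7:3  h8:0 — peak 4.
Total helper-hours = 26 over 8 hours ⇒ peak ≥ ⌈26/8⌉ = 4, so 4 is optimal.

4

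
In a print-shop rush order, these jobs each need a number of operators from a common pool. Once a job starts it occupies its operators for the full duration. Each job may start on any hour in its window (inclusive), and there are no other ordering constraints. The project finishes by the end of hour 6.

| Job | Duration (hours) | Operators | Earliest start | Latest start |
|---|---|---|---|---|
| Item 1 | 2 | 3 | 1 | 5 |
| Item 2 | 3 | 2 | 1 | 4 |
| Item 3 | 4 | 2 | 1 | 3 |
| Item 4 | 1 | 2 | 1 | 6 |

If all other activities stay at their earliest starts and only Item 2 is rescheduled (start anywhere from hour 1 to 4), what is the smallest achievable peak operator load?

Item 2@1: h1:9  h2:7  h3:4  h4:2  h5:0  h6:0 → peak 9
Item 2@2: h1:7  h2:7  h3:4  h4:4  h5:0  h6:0 → peak 7
Item 2@3: h1:7  h2:5  h3:4  h4:4  h5:2  h6:0 → peak 7
Item 2@4: h1:7  h2:5  h3:2  h4:4  h5:2  h6:2 → peak 7
Best is Item 2@2, peak 7.

7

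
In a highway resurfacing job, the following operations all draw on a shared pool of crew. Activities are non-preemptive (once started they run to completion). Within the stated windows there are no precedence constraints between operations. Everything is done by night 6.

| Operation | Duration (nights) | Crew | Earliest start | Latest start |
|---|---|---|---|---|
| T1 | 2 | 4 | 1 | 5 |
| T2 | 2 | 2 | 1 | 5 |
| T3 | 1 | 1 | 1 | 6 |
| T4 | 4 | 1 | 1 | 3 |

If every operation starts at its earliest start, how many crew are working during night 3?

1

At early start, night 3 has: T4.
Demand: 1 = 1.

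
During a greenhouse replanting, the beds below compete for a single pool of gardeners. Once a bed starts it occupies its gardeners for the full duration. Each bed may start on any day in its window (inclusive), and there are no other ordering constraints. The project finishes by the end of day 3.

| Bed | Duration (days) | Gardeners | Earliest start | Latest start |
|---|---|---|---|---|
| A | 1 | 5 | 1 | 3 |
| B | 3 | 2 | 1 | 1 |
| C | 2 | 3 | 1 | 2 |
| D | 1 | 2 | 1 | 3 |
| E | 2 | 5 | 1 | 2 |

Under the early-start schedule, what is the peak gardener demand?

Early-start schedule: A@1, B@1, C@1, D@1, E@1.
Load per day: day 1: 17, day 2: 10, day 3: 2.
Peak is 17.

17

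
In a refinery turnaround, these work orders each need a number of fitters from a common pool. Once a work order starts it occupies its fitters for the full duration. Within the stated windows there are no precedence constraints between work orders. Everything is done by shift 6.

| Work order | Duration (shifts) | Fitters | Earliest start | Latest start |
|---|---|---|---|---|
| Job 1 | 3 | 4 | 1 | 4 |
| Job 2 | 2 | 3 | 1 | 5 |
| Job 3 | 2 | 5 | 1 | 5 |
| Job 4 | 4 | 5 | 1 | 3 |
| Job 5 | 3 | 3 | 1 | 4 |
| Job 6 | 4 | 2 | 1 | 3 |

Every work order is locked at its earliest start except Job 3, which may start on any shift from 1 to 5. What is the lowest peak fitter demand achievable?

Job 3@1: s1:22  s2:22  s3:14  s4:7  s5:0  s6:0 → peak 22
Job 3@2: s1:17  s2:22  s3:19  s4:7  s5:0  s6:0 → peak 22
Job 3@3: s1:17  s2:17  s3:19  s4:12  s5:0  s6:0 → peak 19
Job 3@4: s1:17  s2:17  s3:14  s4:12  s5:5  s6:0 → peak 17
Job 3@5: s1:17  s2:17  s3:14  s4:7  s5:5  s6:5 → peak 17
Best is Job 3@4, peak 17.

17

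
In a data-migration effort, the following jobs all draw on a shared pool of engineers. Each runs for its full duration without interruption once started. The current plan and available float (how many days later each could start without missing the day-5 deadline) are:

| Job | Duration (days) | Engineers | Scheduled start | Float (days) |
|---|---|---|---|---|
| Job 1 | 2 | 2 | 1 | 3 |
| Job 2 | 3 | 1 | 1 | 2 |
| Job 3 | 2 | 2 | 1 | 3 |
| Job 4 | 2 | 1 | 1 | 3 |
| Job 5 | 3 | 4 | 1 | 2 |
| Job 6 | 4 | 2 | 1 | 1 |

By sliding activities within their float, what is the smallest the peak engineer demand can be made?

Early-start (Job 1@1, Job 2@1, Job 3@1, Job 4@1, Job 5@1, Job 6@1) gives peak 12: d1:12  d2:12  d3:7  d4:2  d5:0.
Shift Job 4→4, Job 5→3.
Schedule Job 1@1, Job 2@1, Job 3@1, Job 4@4, Job 5@3, Job 6@1: d1:7  d2:7  d3:7  d4:7  d5:5 — peak 7.
Total engineer-days = 33 over 5 days ⇒ peak ≥ ⌈33/5⌉ = 7, so 7 is optimal.

7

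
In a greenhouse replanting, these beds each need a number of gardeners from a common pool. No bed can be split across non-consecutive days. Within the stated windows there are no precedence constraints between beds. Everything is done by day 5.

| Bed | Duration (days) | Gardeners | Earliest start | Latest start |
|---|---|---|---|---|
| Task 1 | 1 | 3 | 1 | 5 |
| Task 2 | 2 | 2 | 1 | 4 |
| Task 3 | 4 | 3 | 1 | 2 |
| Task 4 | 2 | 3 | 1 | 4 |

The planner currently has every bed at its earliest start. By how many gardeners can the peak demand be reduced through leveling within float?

5

Early-start peak: d1:11  d2:8  d3:3  d4:3  d5:0 ⇒ 11.
Leveled (Task 1@1, Task 2@1, Task 3@2, Task 4@3): d1:5  d2:5  d3:6  d4:6  d5:3 ⇒ 6.
Reduction 11 − 6 = 5.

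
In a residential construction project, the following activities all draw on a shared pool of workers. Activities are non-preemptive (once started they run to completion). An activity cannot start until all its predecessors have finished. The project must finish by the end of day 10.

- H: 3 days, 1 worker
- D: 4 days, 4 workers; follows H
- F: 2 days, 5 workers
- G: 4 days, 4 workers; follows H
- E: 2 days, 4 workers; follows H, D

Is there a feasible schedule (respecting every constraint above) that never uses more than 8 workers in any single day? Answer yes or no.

Schedule H@1, D@4, F@1, G@4, E@8: d1:6  d2:6  d3:1  d4:8  d5:8  d6:8  d7:8  d8:4  d9:4  d10:0 — peak 8 ≤ 8.

yes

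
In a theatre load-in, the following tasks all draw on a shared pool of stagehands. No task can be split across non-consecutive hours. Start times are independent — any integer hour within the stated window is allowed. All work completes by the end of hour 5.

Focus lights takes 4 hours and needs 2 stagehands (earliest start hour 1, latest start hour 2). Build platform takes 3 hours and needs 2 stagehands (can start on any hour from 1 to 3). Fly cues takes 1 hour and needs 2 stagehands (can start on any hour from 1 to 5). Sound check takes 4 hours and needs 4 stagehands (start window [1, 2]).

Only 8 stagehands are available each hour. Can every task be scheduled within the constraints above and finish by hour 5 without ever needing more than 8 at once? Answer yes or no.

yes

Schedule Focus lights@1, Build platform@1, Fly cues@1, Sound check@2: h1:6  h2:8  h3:8  h4:6  h5:4 — peak 8 ≤ 8.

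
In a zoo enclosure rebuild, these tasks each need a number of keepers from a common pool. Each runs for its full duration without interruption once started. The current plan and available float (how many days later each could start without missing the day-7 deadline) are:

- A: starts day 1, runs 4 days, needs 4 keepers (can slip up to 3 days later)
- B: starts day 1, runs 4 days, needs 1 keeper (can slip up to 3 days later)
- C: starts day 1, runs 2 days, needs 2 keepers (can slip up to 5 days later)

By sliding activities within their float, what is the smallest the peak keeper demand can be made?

5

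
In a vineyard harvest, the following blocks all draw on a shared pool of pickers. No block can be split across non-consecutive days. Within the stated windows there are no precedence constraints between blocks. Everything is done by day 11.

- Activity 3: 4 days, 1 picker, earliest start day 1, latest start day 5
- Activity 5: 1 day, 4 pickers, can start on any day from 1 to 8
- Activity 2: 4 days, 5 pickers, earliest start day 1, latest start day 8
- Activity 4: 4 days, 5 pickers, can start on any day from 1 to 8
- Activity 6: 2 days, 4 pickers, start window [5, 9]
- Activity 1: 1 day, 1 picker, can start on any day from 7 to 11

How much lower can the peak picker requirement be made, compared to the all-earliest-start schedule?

Early-start peak: d1:15  d2:11  d3:11  d4:11  d5:4  d6:4  d7:1  d8:0  d9:0  d10:0  d11:0 ⇒ 15.
Leveled (Activity 3@1, Activity 5@1, Activity 2@2, Activity 4@8, Activity 6@6, Activity 1@7): d1:5  d2:6  d3:6  d4:6  d5:5  d6:4  d7:5  d8:5  d9:5  d10:5  d11:5 ⇒ 6.
Reduction 15 − 6 = 9.

9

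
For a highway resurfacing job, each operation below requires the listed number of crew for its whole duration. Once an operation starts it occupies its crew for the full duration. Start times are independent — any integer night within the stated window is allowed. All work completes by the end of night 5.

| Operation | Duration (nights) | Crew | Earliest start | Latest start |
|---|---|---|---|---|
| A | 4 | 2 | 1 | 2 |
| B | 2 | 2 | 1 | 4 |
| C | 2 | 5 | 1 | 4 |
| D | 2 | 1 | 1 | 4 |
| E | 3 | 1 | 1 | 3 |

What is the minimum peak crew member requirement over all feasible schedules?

7

Early-start (A@1, B@1, C@1, D@1, E@1) gives peak 11: n1:11  n2:11  n3:3  n4:2  n5:0.
Shift C→4.
Schedule A@1, B@1, C@4, D@1, E@1: n1:6  n2:6  n3:3  n4:7  n5:5 — peak 7.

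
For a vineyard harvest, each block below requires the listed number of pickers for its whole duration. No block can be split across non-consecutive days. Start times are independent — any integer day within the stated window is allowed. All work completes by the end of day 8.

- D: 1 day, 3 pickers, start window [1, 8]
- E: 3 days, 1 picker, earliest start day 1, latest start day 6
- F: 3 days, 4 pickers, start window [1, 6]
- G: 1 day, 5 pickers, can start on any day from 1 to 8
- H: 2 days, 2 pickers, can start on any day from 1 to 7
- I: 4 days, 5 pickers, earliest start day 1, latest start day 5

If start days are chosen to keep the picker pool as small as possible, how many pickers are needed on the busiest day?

7

Early-start (D@1, E@1, F@1, G@1, H@1, I@1) gives peak 20: d1:20  d2:12  d3:10  d4:5  d5:0  d6:0  d7:0  d8:0.
Shift E→2, G→4, H→2, I→5.
Schedule D@1, E@2, F@1, G@4, H@2, I@5: d1:7  d2:7  d3:7  d4:6  d5:5  d6:5  d7:5  d8:5 — peak 7.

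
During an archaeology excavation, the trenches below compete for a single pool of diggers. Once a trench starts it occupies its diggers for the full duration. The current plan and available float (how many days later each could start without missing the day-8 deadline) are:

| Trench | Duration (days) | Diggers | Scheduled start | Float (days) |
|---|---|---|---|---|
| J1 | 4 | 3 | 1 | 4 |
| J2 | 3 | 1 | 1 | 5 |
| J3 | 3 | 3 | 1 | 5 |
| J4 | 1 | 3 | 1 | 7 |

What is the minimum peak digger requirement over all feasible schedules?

4

Early-start (J1@1, J2@1, J3@1, J4@1) gives peak 10: d1:10  d2:7  d3:7  d4:3  d5:0  d6:0  d7:0  d8:0.
Shift J3→5, J4→8.
Schedule J1@1, J2@1, J3@5, J4@8: d1:4  d2:4  d3:4  d4:3  d5:3  d6:3  d7:3  d8:3 — peak 4.
Total digger-days = 27 over 8 days ⇒ peak ≥ ⌈27/8⌉ = 4, so 4 is optimal.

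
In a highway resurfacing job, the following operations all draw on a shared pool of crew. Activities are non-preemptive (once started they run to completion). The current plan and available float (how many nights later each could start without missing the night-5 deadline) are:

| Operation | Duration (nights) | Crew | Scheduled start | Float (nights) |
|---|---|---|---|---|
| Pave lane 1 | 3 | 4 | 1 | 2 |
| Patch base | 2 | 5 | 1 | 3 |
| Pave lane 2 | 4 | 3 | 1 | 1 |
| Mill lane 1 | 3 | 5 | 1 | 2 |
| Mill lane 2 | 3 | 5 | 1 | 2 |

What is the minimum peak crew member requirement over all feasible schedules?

17

Early-start (Pave lane 1@1, Patch base@1, Pave lane 2@1, Mill lane 1@1, Mill lane 2@1) gives peak 22: n1:22  n2:22  n3:17  n4:3  n5:0.
Shift Mill lane 2→3.
Schedule Pave lane 1@1, Patch base@1, Pave lane 2@1, Mill lane 1@1, Mill lane 2@3: n1:17  n2:17  n3:17  n4:8  n5:5 — peak 17.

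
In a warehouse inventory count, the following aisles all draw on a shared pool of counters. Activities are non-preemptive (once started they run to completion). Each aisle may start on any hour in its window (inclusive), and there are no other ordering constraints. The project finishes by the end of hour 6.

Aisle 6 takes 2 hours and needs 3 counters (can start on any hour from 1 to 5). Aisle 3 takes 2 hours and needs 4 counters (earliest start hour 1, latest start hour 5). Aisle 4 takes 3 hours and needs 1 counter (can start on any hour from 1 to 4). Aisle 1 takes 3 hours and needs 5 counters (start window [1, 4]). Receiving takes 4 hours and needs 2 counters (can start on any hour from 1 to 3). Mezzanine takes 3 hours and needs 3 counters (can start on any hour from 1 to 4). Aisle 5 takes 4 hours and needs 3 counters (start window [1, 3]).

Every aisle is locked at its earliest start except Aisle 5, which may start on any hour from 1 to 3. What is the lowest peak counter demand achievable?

Aisle 5@1: h1:21  h2:21  h3:14  h4:5  h5:0  h6:0 → peak 21
Aisle 5@2: h1:18  h2:21  h3:14  h4:5  h5:3  h6:0 → peak 21
Aisle 5@3: h1:18  h2:18  h3:14  h4:5  h5:3  h6:3 → peak 18
Best is Aisle 5@3, peak 18.

18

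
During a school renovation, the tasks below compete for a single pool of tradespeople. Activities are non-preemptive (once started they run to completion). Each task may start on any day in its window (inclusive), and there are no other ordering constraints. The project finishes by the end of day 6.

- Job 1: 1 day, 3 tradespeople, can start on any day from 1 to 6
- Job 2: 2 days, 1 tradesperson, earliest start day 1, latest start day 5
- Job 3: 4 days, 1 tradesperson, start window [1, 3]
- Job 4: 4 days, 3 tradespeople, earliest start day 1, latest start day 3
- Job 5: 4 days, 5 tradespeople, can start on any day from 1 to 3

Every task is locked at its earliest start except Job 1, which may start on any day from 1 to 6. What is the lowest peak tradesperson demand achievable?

10

Job 1@1: d1:13  d2:10  d3:9  d4:9  d5:0  d6:0 → peak 13
Job 1@2: d1:10  d2:13  d3:9  d4:9  d5:0  d6:0 → peak 13
Job 1@3: d1:10  d2:10  d3:12  d4:9  d5:0  d6:0 → peak 12
Job 1@4: d1:10  d2:10  d3:9  d4:12  d5:0  d6:0 → peak 12
Job 1@5: d1:10  d2:10  d3:9  d4:9  d5:3  d6:0 → peak 10
Job 1@6: d1:10  d2:10  d3:9  d4:9  d5:0  d6:3 → peak 10
Best is Job 1@5, peak 10.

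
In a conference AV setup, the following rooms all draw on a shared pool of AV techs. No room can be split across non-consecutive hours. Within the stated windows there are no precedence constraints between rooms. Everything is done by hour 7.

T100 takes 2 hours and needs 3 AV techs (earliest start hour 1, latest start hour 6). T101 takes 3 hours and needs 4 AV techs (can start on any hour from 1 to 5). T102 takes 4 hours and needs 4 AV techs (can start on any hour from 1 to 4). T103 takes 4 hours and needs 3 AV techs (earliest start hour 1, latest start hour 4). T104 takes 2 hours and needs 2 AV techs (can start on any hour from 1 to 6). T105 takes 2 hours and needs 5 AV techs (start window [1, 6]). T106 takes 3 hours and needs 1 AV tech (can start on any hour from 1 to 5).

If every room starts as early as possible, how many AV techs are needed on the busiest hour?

Early-start schedule: T100@1, T101@1, T102@1, T103@1, T104@1, T105@1, T106@1.
Load per hour: hour 1: 22, hour 2: 22, hour 3: 12, hour 4: 7, hour 5: 0, hour 6: 0, hour 7: 0.
Peak is 22.

22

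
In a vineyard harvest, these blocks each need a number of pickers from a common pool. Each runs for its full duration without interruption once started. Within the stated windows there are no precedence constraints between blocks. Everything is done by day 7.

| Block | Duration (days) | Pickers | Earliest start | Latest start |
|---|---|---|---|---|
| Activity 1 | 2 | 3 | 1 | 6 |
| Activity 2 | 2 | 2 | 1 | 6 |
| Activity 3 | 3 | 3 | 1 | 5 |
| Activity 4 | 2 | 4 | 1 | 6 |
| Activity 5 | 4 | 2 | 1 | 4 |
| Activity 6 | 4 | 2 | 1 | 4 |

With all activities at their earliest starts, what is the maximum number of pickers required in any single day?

Early-start schedule: Activity 1@1, Activity 2@1, Activity 3@1, Activity 4@1, Activity 5@1, Activity 6@1.
Load per day: day 1: 16, day 2: 16, day 3: 7, day 4: 4, day 5: 0, day 6: 0, day 7: 0.
Peak is 16.

16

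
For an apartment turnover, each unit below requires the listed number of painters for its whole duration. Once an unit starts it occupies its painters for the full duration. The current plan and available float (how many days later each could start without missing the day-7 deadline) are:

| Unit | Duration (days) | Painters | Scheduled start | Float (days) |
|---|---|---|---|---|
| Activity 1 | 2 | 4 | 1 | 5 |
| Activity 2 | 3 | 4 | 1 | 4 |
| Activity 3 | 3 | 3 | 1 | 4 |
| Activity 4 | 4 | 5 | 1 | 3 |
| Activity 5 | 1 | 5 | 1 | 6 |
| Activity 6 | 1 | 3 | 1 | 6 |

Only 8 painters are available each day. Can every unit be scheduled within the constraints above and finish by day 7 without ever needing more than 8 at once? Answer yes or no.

no

Total painter-days = 57; over 7 days the average is 57/7 > 8, so some day must exceed 8.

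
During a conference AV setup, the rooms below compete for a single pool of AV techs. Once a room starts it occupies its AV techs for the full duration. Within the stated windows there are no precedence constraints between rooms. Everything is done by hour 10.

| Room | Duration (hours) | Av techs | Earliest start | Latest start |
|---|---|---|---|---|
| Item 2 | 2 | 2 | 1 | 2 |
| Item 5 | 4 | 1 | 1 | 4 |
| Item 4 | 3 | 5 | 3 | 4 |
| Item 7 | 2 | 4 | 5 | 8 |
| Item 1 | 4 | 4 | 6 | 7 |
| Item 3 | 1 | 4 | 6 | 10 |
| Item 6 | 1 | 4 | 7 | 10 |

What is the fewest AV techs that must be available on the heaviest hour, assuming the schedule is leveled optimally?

8

Early-start (Item 2@1, Item 5@1, Item 4@3, Item 7@5, Item 1@6, Item 3@6, Item 6@7) gives peak 12: h1:3  h2:3  h3:6  h4:6  h5:9  h6:12  h7:8  h8:4  h9:4  h10:0.
Shift Item 7→6, Item 3→8, Item 6→9.
Schedule Item 2@1, Item 5@1, Item 4@3, Item 7@6, Item 1@6, Item 3@8, Item 6@9: h1:3  h2:3  h3:6  h4:6  h5:5  h6:8  h7:8  h8:8  h9:8  h10:0 — peak 8.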